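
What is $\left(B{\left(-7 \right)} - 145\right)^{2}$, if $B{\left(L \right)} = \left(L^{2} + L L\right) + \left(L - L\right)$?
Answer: $2209$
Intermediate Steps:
$B{\left(L \right)} = 2 L^{2}$ ($B{\left(L \right)} = \left(L^{2} + L^{2}\right) + 0 = 2 L^{2} + 0 = 2 L^{2}$)
$\left(B{\left(-7 \right)} - 145\right)^{2} = \left(2 \left(-7\right)^{2} - 145\right)^{2} = \left(2 \cdot 49 - 145\right)^{2} = \left(98 - 145\right)^{2} = \left(-47\right)^{2} = 2209$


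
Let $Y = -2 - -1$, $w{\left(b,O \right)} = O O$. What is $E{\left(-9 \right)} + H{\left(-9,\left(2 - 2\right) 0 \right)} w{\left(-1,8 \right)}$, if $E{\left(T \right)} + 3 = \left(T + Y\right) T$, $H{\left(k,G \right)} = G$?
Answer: $87$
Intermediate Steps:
$w{\left(b,O \right)} = O^{2}$
$Y = -1$ ($Y = -2 + 1 = -1$)
$E{\left(T \right)} = -3 + T \left(-1 + T\right)$ ($E{\left(T \right)} = -3 + \left(T - 1\right) T = -3 + \left(-1 + T\right) T = -3 + T \left(-1 + T\right)$)
$E{\left(-9 \right)} + H{\left(-9,\left(2 - 2\right) 0 \right)} w{\left(-1,8 \right)} = \left(-3 + \left(-9\right)^{2} - -9\right) + \left(2 - 2\right) 0 \cdot 8^{2} = \left(-3 + 81 + 9\right) + 0 \cdot 0 \cdot 64 = 87 + 0 \cdot 64 = 87 + 0 = 87$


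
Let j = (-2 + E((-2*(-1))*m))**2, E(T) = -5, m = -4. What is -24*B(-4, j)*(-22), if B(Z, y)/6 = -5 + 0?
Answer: -15840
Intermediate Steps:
j = 49 (j = (-2 - 5)**2 = (-7)**2 = 49)
B(Z, y) = -30 (B(Z, y) = 6*(-5 + 0) = 6*(-5) = -30)
-24*B(-4, j)*(-22) = -24*(-30)*(-22) = 720*(-22) = -15840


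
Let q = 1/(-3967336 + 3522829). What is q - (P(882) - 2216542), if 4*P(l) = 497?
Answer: 3940852819193/1778028 ≈ 2.2164e+6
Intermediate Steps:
P(l) = 497/4 (P(l) = (¼)*497 = 497/4)
q = -1/444507 (q = 1/(-444507) = -1/444507 ≈ -2.2497e-6)
q - (P(882) - 2216542) = -1/444507 - (497/4 - 2216542) = -1/444507 - 1*(-8865671/4) = -1/444507 + 8865671/4 = 3940852819193/1778028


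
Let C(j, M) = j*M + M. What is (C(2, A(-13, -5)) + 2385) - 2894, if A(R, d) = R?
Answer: -548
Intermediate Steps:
C(j, M) = M + M*j (C(j, M) = M*j + M = M + M*j)
(C(2, A(-13, -5)) + 2385) - 2894 = (-13*(1 + 2) + 2385) - 2894 = (-13*3 + 2385) - 2894 = (-39 + 2385) - 2894 = 2346 - 2894 = -548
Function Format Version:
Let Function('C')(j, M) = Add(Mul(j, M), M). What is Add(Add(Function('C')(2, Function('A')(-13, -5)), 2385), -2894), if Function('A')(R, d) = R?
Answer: -548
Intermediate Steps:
Function('C')(j, M) = Add(M, Mul(M, j)) (Function('C')(j, M) = Add(Mul(M, j), M) = Add(M, Mul(M, j)))
Add(Add(Function('C')(2, Function('A')(-13, -5)), 2385), -2894) = Add(Add(Mul(-13, Add(1, 2)), 2385), -2894) = Add(Add(Mul(-13, 3), 2385), -2894) = Add(Add(-39, 2385), -2894) = Add(2346, -2894) = -548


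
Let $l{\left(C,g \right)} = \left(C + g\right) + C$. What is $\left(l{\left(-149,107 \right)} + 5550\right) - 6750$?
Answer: $-1391$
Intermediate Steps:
$l{\left(C,g \right)} = g + 2 C$
$\left(l{\left(-149,107 \right)} + 5550\right) - 6750 = \left(\left(107 + 2 \left(-149\right)\right) + 5550\right) - 6750 = \left(\left(107 - 298\right) + 5550\right) + \left(-7895 + 1145\right) = \left(-191 + 5550\right) - 6750 = 5359 - 6750 = -1391$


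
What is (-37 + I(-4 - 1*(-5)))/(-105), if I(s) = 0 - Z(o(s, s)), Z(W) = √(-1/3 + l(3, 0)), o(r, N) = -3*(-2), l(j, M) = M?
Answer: 37/105 + I*√3/315 ≈ 0.35238 + 0.0054986*I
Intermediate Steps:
o(r, N) = 6
Z(W) = I*√3/3 (Z(W) = √(-1/3 + 0) = √(-1*⅓ + 0) = √(-⅓ + 0) = √(-⅓) = I*√3/3)
I(s) = -I*√3/3 (I(s) = 0 - I*√3/3 = -I*√3/3)
(-37 + I(-4 - 1*(-5)))/(-105) = (-37 - I*√3/3)/(-105) = (-37 - I*√3/3)*(-1/105) = 37/105 + I*√3/315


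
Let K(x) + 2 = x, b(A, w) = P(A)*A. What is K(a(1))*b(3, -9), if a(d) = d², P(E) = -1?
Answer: 3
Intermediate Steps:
b(A, w) = -A
K(x) = -2 + x
K(a(1))*b(3, -9) = (-2 + 1²)*(-1*3) = (-2 + 1)*(-3) = -1*(-3) = 3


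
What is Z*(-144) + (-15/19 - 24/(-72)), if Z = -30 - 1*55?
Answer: 697654/57 ≈ 12240.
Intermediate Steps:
Z = -85 (Z = -30 - 55 = -85)
Z*(-144) + (-15/19 - 24/(-72)) = -85*(-144) + (-15/19 - 24/(-72)) = 12240 + (-15*1/19 - 24*(-1/72)) = 12240 + (-15/19 + ⅓) = 12240 - 26/57 = 697654/57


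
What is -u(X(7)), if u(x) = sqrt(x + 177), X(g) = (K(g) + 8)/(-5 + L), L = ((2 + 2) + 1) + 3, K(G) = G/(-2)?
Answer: -sqrt(714)/2 ≈ -13.360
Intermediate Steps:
K(G) = -G/2 (K(G) = G*(-1/2) = -G/2)
L = 8 (L = (4 + 1) + 3 = 5 + 3 = 8)
X(g) = 8/3 - g/6 (X(g) = (-g/2 + 8)/(-5 + 8) = (8 - g/2)/3 = (8 - g/2)*(1/3) = 8/3 - g/6)
u(x) = sqrt(177 + x)
-u(X(7)) = -sqrt(177 + (8/3 - 1/6*7)) = -sqrt(177 + (8/3 - 7/6)) = -sqrt(177 + 3/2) = -sqrt(357/2) = -sqrt(714)/2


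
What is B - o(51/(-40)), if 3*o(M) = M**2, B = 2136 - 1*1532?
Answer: 965533/1600 ≈ 603.46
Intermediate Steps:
B = 604 (B = 2136 - 1532 = 604)
o(M) = M**2/3
B - o(51/(-40)) = 604 - (51/(-40))**2/3 = 604 - (51*(-1/40))**2/3 = 604 - (-51/40)**2/3 = 604 - 2601/(3*1600) = 604 - 1*867/1600 = 604 - 867/1600 = 965533/1600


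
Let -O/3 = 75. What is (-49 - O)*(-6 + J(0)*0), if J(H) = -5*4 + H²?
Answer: -1056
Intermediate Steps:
O = -225 (O = -3*75 = -225)
J(H) = -20 + H²
(-49 - O)*(-6 + J(0)*0) = (-49 - 1*(-225))*(-6 + (-20 + 0²)*0) = (-49 + 225)*(-6 + (-20 + 0)*0) = 176*(-6 - 20*0) = 176*(-6 + 0) = 176*(-6) = -1056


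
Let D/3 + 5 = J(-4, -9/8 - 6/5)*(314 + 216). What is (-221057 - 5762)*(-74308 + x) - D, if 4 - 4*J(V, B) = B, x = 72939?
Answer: 4968203389/16 ≈ 3.1051e+8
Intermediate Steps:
J(V, B) = 1 - B/4
D = 39987/16 (D = -15 + 3*((1 - (-9/8 - 6/5)/4)*(314 + 216)) = -15 + 3*((1 - (-9*1/8 - 6*1/5)/4)*530) = -15 + 3*((1 - (-9/8 - 6/5)/4)*530) = -15 + 3*((1 - 1/4*(-93/40))*530) = -15 + 3*((1 + 93/160)*530) = -15 + 3*((253/160)*530) = -15 + 3*(13409/16) = -15 + 40227/16 = 39987/16 ≈ 2499.2)
(-221057 - 5762)*(-74308 + x) - D = (-221057 - 5762)*(-74308 + 72939) - 1*39987/16 = -226819*(-1369) - 39987/16 = 310515211 - 39987/16 = 4968203389/16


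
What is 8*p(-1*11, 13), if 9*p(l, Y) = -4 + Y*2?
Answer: 176/9 ≈ 19.556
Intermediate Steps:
p(l, Y) = -4/9 + 2*Y/9 (p(l, Y) = (-4 + Y*2)/9 = (-4 + 2*Y)/9 = -4/9 + 2*Y/9)
8*p(-1*11, 13) = 8*(-4/9 + (2/9)*13) = 8*(-4/9 + 26/9) = 8*(22/9) = 176/9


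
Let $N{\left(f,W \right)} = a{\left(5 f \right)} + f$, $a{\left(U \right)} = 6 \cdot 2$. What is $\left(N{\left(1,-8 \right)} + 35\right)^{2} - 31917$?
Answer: $-29613$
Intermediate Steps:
$a{\left(U \right)} = 12$
$N{\left(f,W \right)} = 12 + f$
$\left(N{\left(1,-8 \right)} + 35\right)^{2} - 31917 = \left(\left(12 + 1\right) + 35\right)^{2} - 31917 = \left(13 + 35\right)^{2} - 31917 = 48^{2} - 31917 = 2304 - 31917 = -29613$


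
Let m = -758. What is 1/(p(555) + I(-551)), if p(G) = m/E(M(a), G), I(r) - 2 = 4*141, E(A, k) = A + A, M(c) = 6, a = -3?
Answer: 6/3017 ≈ 0.0019887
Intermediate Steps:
E(A, k) = 2*A
I(r) = 566 (I(r) = 2 + 4*141 = 2 + 564 = 566)
p(G) = -379/6 (p(G) = -758/(2*6) = -758/12 = -758*1/12 = -379/6)
1/(p(555) + I(-551)) = 1/(-379/6 + 566) = 1/(3017/6) = 6/3017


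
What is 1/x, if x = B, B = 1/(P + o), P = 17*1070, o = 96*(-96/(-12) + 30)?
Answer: 21838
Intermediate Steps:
o = 3648 (o = 96*(-96*(-1/12) + 30) = 96*(8 + 30) = 96*38 = 3648)
P = 18190
B = 1/21838 (B = 1/(18190 + 3648) = 1/21838 ≈ 4.5792e-5)
x = 1/21838 ≈ 4.5792e-5
1/x = 1/(1/21838) = 21838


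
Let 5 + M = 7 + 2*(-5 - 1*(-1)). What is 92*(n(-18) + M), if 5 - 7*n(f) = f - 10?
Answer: -828/7 ≈ -118.29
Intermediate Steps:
n(f) = 15/7 - f/7 (n(f) = 5/7 - (f - 10)/7 = 5/7 - (-10 + f)/7 = 5/7 + (10/7 - f/7) = 15/7 - f/7)
M = -6 (M = -5 + (7 + 2*(-5 - 1*(-1))) = -5 + (7 + 2*(-5 + 1)) = -5 + (7 + 2*(-4)) = -5 + (7 - 8) = -5 - 1 = -6)
92*(n(-18) + M) = 92*((15/7 - 1/7*(-18)) - 6) = 92*((15/7 + 18/7) - 6) = 92*(33/7 - 6) = 92*(-9/7) = -828/7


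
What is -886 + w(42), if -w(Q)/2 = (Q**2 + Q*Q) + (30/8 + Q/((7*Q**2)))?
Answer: -2337155/294 ≈ -7949.5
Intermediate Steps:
w(Q) = -15/2 - 4*Q**2 - 2/(7*Q) (w(Q) = -2*((Q**2 + Q*Q) + (30/8 + Q/((7*Q**2)))) = -2*((Q**2 + Q**2) + (30*(1/8) + Q*(1/(7*Q**2)))) = -2*(2*Q**2 + (15/4 + 1/(7*Q))) = -2*(15/4 + 2*Q**2 + 1/(7*Q)) = -15/2 - 4*Q**2 - 2/(7*Q))
-886 + w(42) = -886 + (1/14)*(-4 - 105*42 - 56*42**3)/42 = -886 + (1/14)*(1/42)*(-4 - 4410 - 56*74088) = -886 + (1/14)*(1/42)*(-4 - 4410 - 4148928) = -886 + (1/14)*(1/42)*(-4153342) = -886 - 2076671/294 = -2337155/294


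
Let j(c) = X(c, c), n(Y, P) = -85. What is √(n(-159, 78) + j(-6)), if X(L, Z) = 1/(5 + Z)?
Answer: I*√86 ≈ 9.2736*I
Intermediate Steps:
j(c) = 1/(5 + c)
√(n(-159, 78) + j(-6)) = √(-85 + 1/(5 - 6)) = √(-85 + 1/(-1)) = √(-85 - 1) = √(-86) = I*√86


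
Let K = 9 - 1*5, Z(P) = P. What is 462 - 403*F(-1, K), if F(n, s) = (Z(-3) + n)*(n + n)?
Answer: -2762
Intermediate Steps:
K = 4 (K = 9 - 5 = 4)
F(n, s) = 2*n*(-3 + n) (F(n, s) = (-3 + n)*(n + n) = (-3 + n)*(2*n) = 2*n*(-3 + n))
462 - 403*F(-1, K) = 462 - 806*(-1)*(-3 - 1) = 462 - 806*(-1)*(-4) = 462 - 403*8 = 462 - 3224 = -2762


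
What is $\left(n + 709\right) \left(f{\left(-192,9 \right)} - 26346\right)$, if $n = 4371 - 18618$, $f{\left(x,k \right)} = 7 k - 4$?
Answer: $355873406$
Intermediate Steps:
$f{\left(x,k \right)} = -4 + 7 k$
$n = -14247$ ($n = 4371 - 18618 = -14247$)
$\left(n + 709\right) \left(f{\left(-192,9 \right)} - 26346\right) = \left(-14247 + 709\right) \left(\left(-4 + 7 \cdot 9\right) - 26346\right) = - 13538 \left(\left(-4 + 63\right) - 26346\right) = - 13538 \left(59 - 26346\right) = \left(-13538\right) \left(-26287\right) = 355873406$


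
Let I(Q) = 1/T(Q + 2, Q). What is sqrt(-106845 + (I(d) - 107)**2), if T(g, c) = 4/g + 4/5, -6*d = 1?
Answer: I*sqrt(2567698071)/164 ≈ 308.98*I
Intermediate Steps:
d = -1/6 (d = -1/6*1 = -1/6 ≈ -0.16667)
T(g, c) = 4/5 + 4/g (T(g, c) = 4/g + 4*(1/5) = 4/g + 4/5 = 4/5 + 4/g)
I(Q) = 1/(4/5 + 4/(2 + Q)) (I(Q) = 1/(4/5 + 4/(Q + 2)) = 1/(4/5 + 4/(2 + Q)))
sqrt(-106845 + (I(d) - 107)**2) = sqrt(-106845 + (5*(2 - 1/6)/(4*(7 - 1/6)) - 107)**2) = sqrt(-106845 + ((5/4)*(11/6)/(41/6) - 107)**2) = sqrt(-106845 + ((5/4)*(6/41)*(11/6) - 107)**2) = sqrt(-106845 + (55/164 - 107)**2) = sqrt(-106845 + (-17493/164)**2) = sqrt(-106845 + 306005049/26896) = sqrt(-2567698071/26896) = I*sqrt(2567698071)/164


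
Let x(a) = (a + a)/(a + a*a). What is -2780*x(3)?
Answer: -1390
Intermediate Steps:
x(a) = 2*a/(a + a**2) (x(a) = (2*a)/(a + a**2) = 2*a/(a + a**2))
-2780*x(3) = -5560/(1 + 3) = -5560/4 = -2780*1/2 = -1390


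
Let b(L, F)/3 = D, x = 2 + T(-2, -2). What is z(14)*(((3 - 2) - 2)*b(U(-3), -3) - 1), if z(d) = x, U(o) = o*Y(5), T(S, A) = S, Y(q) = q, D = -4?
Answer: 0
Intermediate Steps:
U(o) = 5*o (U(o) = o*5 = 5*o)
x = 0 (x = 2 - 2 = 0)
b(L, F) = -12 (b(L, F) = 3*(-4) = -12)
z(d) = 0
z(14)*(((3 - 2) - 2)*b(U(-3), -3) - 1) = 0*(((3 - 2) - 2)*(-12) - 1) = 0*((1 - 2)*(-12) - 1) = 0*(-1*(-12) - 1) = 0*(12 - 1) = 0*11 = 0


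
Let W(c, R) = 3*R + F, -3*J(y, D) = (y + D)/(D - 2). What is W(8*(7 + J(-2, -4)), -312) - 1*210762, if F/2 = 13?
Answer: -211672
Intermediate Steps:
F = 26 (F = 2*13 = 26)
J(y, D) = -(D + y)/(3*(-2 + D)) (J(y, D) = -(y + D)/(3*(D - 2)) = -(D + y)/(3*(-2 + D)))
W(c, R) = 26 + 3*R (W(c, R) = 3*R + 26 = 26 + 3*R)
W(8*(7 + J(-2, -4)), -312) - 1*210762 = (26 + 3*(-312)) - 1*210762 = (26 - 936) - 210762 = -910 - 210762 = -211672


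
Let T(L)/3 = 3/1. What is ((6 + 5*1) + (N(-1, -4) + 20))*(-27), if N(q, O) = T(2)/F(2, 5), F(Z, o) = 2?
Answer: -1917/2 ≈ -958.50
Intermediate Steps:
T(L) = 9 (T(L) = 3*(3/1) = 3*(3*1) = 3*3 = 9)
N(q, O) = 9/2
((6 + 5*1) + (N(-1, -4) + 20))*(-27) = ((6 + 5*1) + (9/2 + 20))*(-27) = ((6 + 5) + 49/2)*(-27) = (11 + 49/2)*(-27) = (71/2)*(-27) = -1917/2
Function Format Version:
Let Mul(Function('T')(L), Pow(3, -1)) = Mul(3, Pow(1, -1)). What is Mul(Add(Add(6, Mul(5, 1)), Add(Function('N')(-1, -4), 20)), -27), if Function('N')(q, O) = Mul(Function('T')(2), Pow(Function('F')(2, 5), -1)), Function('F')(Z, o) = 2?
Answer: Rational(-1917, 2) ≈ -958.50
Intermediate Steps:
Function('T')(L) = 9 (Function('T')(L) = Mul(3, Mul(3, Pow(1, -1))) = Mul(3, Mul(3, 1)) = Mul(3, 3) = 9)
Function('N')(q, O) = Rational(9, 2) (Function('N')(q, O) = Mul(9, Pow(2, -1)) = Mul(9, Rational(1, 2)) = Rational(9, 2))
Mul(Add(Add(6, Mul(5, 1)), Add(Function('N')(-1, -4), 20)), -27) = Mul(Add(Add(6, Mul(5, 1)), Add(Rational(9, 2), 20)), -27) = Mul(Add(Add(6, 5), Rational(49, 2)), -27) = Mul(Add(11, Rational(49, 2)), -27) = Mul(Rational(71, 2), -27) = Rational(-1917, 2)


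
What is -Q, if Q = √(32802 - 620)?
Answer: -√32182 ≈ -179.39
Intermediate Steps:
Q = √32182 ≈ 179.39
-Q = -√32182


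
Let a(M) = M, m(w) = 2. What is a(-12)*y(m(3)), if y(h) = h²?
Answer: -48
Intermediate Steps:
a(-12)*y(m(3)) = -12*2² = -12*4 = -48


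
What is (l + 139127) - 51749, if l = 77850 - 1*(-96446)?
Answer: 261674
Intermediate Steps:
l = 174296 (l = 77850 + 96446 = 174296)
(l + 139127) - 51749 = (174296 + 139127) - 51749 = 313423 - 51749 = 261674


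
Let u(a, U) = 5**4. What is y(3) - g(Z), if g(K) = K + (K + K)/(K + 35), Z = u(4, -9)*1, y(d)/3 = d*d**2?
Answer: -36029/66 ≈ -545.89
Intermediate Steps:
u(a, U) = 625
y(d) = 3*d**3 (y(d) = 3*(d*d**2) = 3*d**3)
Z = 625 (Z = 625*1 = 625)
g(K) = K + 2*K/(35 + K) (g(K) = K + (2*K)/(35 + K) = K + 2*K/(35 + K))
y(3) - g(Z) = 3*3**3 - 625*(37 + 625)/(35 + 625) = 3*27 - 625*662/660 = 81 - 625*662/660 = 81 - 1*41375/66 = 81 - 41375/66 = -36029/66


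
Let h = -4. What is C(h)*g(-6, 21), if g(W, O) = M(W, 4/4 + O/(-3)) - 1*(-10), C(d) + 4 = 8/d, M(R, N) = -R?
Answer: -96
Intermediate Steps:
C(d) = -4 + 8/d
g(W, O) = 10 - W (g(W, O) = -W - 1*(-10) = -W + 10 = 10 - W)
C(h)*g(-6, 21) = (-4 + 8/(-4))*(10 - 1*(-6)) = (-4 + 8*(-¼))*(10 + 6) = (-4 - 2)*16 = -6*16 = -96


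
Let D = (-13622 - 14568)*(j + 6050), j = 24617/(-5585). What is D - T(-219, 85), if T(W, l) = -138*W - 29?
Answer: -190398726435/1117 ≈ -1.7046e+8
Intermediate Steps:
T(W, l) = -29 - 138*W
j = -24617/5585 (j = 24617*(-1/5585) = -24617/5585 ≈ -4.4077)
D = -190365000854/1117 (D = (-13622 - 14568)*(-24617/5585 + 6050) = -28190*33764633/5585 = -190365000854/1117 ≈ -1.7043e+8)
D - T(-219, 85) = -190365000854/1117 - (-29 - 138*(-219)) = -190365000854/1117 - (-29 + 30222) = -190365000854/1117 - 1*30193 = -190365000854/1117 - 30193 = -190398726435/1117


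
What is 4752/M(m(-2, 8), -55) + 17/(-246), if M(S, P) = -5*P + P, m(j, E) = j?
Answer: 26483/1230 ≈ 21.531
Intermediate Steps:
M(S, P) = -4*P
4752/M(m(-2, 8), -55) + 17/(-246) = 4752/((-4*(-55))) + 17/(-246) = 4752/220 + 17*(-1/246) = 4752*(1/220) - 17/246 = 108/5 - 17/246 = 26483/1230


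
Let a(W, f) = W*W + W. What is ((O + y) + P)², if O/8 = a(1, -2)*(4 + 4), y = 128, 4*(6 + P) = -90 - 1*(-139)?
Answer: 1100401/16 ≈ 68775.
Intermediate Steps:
P = 25/4 (P = -6 + (-90 - 1*(-139))/4 = -6 + (-90 + 139)/4 = -6 + (¼)*49 = -6 + 49/4 = 25/4 ≈ 6.2500)
a(W, f) = W + W² (a(W, f) = W² + W = W + W²)
O = 128 (O = 8*((1*(1 + 1))*(4 + 4)) = 8*((1*2)*8) = 8*(2*8) = 8*16 = 128)
((O + y) + P)² = ((128 + 128) + 25/4)² = (256 + 25/4)² = (1049/4)² = 1100401/16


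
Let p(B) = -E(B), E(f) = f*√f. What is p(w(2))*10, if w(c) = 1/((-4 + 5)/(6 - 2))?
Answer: -80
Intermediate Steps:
w(c) = 4 (w(c) = 1/(1/4) = 1/(1*(¼)) = 1/(¼) = 4)
E(f) = f^(3/2)
p(B) = -B^(3/2)
p(w(2))*10 = -4^(3/2)*10 = -1*8*10 = -8*10 = -80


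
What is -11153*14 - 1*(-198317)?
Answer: 42175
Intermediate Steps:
-11153*14 - 1*(-198317) = -156142 + 198317 = 42175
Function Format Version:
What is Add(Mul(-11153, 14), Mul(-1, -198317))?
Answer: 42175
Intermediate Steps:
Add(Mul(-11153, 14), Mul(-1, -198317)) = Add(-156142, 198317) = 42175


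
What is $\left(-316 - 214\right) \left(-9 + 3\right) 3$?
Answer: $9540$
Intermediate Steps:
$\left(-316 - 214\right) \left(-9 + 3\right) 3 = - 530 \left(\left(-6\right) 3\right) = \left(-530\right) \left(-18\right) = 9540$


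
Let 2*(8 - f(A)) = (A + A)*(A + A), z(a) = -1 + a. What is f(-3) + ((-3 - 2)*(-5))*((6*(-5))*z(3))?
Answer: -1510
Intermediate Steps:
f(A) = 8 - 2*A**2 (f(A) = 8 - (A + A)*(A + A)/2 = 8 - 2*A*2*A/2 = 8 - 2*A**2)
f(-3) + ((-3 - 2)*(-5))*((6*(-5))*z(3)) = (8 - 2*(-3)**2) + ((-3 - 2)*(-5))*((6*(-5))*(-1 + 3)) = (8 - 2*9) + (-5*(-5))*(-30*2) = (8 - 18) + 25*(-60) = -10 - 1500 = -1510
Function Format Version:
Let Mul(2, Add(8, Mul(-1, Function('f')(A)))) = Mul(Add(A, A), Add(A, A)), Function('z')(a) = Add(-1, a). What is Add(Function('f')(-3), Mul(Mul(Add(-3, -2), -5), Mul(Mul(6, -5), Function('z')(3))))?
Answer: -1510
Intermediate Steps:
Function('f')(A) = Add(8, Mul(-2, Pow(A, 2))) (Function('f')(A) = Add(8, Mul(Rational(-1, 2), Mul(Add(A, A), Add(A, A)))) = Add(8, Mul(Rational(-1, 2), Mul(Mul(2, A), Mul(2, A)))) = Add(8, Mul(Rational(-1, 2), Mul(4, Pow(A, 2)))) = Add(8, Mul(-2, Pow(A, 2))))
Add(Function('f')(-3), Mul(Mul(Add(-3, -2), -5), Mul(Mul(6, -5), Function('z')(3)))) = Add(Add(8, Mul(-2, Pow(-3, 2))), Mul(Mul(Add(-3, -2), -5), Mul(Mul(6, -5), Add(-1, 3)))) = Add(Add(8, Mul(-2, 9)), Mul(Mul(-5, -5), Mul(-30, 2))) = Add(Add(8, -18), Mul(25, -60)) = Add(-10, -1500) = -1510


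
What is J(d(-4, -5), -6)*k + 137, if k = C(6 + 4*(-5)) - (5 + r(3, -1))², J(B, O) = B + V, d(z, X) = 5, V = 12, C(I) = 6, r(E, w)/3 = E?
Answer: -3093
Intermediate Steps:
r(E, w) = 3*E
J(B, O) = 12 + B (J(B, O) = B + 12 = 12 + B)
k = -190 (k = 6 - (5 + 3*3)² = 6 - (5 + 9)² = 6 - 1*14² = 6 - 1*196 = 6 - 196 = -190)
J(d(-4, -5), -6)*k + 137 = (12 + 5)*(-190) + 137 = 17*(-190) + 137 = -3230 + 137 = -3093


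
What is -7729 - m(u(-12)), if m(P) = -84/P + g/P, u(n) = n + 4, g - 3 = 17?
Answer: -7737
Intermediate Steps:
g = 20 (g = 3 + 17 = 20)
u(n) = 4 + n
m(P) = -64/P (m(P) = -84/P + 20/P = -64/P)
-7729 - m(u(-12)) = -7729 - (-64)/(4 - 12) = -7729 - (-64)/(-8) = -7729 - (-64)*(-1)/8 = -7729 - 1*8 = -7729 - 8 = -7737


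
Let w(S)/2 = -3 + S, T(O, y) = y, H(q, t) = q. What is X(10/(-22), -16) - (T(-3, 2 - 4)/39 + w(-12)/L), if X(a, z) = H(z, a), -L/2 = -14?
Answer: -8123/546 ≈ -14.877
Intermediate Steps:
w(S) = -6 + 2*S (w(S) = 2*(-3 + S) = -6 + 2*S)
L = 28 (L = -2*(-14) = 28)
X(a, z) = z
X(10/(-22), -16) - (T(-3, 2 - 4)/39 + w(-12)/L) = -16 - ((2 - 4)/39 + (-6 + 2*(-12))/28) = -16 - (-2*1/39 + (-6 - 24)*(1/28)) = -16 - (-2/39 - 30*1/28) = -16 - (-2/39 - 15/14) = -16 - 1*(-613/546) = -16 + 613/546 = -8123/546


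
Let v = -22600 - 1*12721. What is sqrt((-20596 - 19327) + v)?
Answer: 2*I*sqrt(18811) ≈ 274.31*I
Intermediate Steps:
v = -35321 (v = -22600 - 12721 = -35321)
sqrt((-20596 - 19327) + v) = sqrt((-20596 - 19327) - 35321) = sqrt(-39923 - 35321) = sqrt(-75244) = 2*I*sqrt(18811)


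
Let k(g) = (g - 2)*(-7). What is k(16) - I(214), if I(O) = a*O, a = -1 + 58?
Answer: -12296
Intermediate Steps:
k(g) = 14 - 7*g (k(g) = (-2 + g)*(-7) = 14 - 7*g)
a = 57
I(O) = 57*O
k(16) - I(214) = (14 - 7*16) - 57*214 = (14 - 112) - 1*12198 = -98 - 12198 = -12296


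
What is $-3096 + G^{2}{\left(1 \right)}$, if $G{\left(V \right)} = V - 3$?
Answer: $-3092$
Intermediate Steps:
$G{\left(V \right)} = -3 + V$
$-3096 + G^{2}{\left(1 \right)} = -3096 + \left(-3 + 1\right)^{2} = -3096 + \left(-2\right)^{2} = -3096 + 4 = -3092$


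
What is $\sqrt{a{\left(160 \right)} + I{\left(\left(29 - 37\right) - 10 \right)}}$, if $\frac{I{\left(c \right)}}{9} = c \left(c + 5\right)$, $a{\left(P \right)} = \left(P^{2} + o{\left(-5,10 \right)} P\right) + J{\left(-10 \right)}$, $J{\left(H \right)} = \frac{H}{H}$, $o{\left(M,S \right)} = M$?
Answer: $\sqrt{26907} \approx 164.03$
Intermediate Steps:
$J{\left(H \right)} = 1$
$a{\left(P \right)} = 1 + P^{2} - 5 P$ ($a{\left(P \right)} = \left(P^{2} - 5 P\right) + 1 = 1 + P^{2} - 5 P$)
$I{\left(c \right)} = 9 c \left(5 + c\right)$ ($I{\left(c \right)} = 9 c \left(c + 5\right) = 9 c \left(5 + c\right)$)
$\sqrt{a{\left(160 \right)} + I{\left(\left(29 - 37\right) - 10 \right)}} = \sqrt{\left(1 + 160^{2} - 800\right) + 9 \left(\left(29 - 37\right) - 10\right) \left(5 + \left(\left(29 - 37\right) - 10\right)\right)} = \sqrt{\left(1 + 25600 - 800\right) + 9 \left(-8 - 10\right) \left(5 - 18\right)} = \sqrt{24801 + 9 \left(-18\right) \left(5 - 18\right)} = \sqrt{24801 + 9 \left(-18\right) \left(-13\right)} = \sqrt{24801 + 2106} = \sqrt{26907}$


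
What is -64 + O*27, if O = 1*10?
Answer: 206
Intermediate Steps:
O = 10
-64 + O*27 = -64 + 10*27 = -64 + 270 = 206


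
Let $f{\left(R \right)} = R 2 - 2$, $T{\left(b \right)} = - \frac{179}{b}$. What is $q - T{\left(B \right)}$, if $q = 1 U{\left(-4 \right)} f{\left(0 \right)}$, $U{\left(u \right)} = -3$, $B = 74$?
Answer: $\frac{623}{74} \approx 8.4189$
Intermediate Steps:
$f{\left(R \right)} = -2 + 2 R$ ($f{\left(R \right)} = 2 R - 2 = -2 + 2 R$)
$q = 6$ ($q = 1 \left(-3\right) \left(-2 + 2 \cdot 0\right) = - 3 \left(-2 + 0\right) = \left(-3\right) \left(-2\right) = 6$)
$q - T{\left(B \right)} = 6 - - \frac{179}{74} = 6 + \frac{179}{74} = \frac{623}{74}$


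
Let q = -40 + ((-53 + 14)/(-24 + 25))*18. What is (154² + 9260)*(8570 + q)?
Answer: 258136128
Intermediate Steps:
q = -742 (q = -40 - 39/1*18 = -40 - 39*1*18 = -40 - 39*18 = -40 - 702 = -742)
(154² + 9260)*(8570 + q) = (154² + 9260)*(8570 - 742) = (23716 + 9260)*7828 = 32976*7828 = 258136128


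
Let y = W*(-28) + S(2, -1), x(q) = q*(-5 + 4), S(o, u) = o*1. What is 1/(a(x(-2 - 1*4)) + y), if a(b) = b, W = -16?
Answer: 1/456 ≈ 0.0021930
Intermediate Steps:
S(o, u) = o
x(q) = -q (x(q) = q*(-1) = -q)
y = 450 (y = -16*(-28) + 2 = 448 + 2 = 450)
1/(a(x(-2 - 1*4)) + y) = 1/(-(-2 - 1*4) + 450) = 1/(-(-2 - 4) + 450) = 1/(-1*(-6) + 450) = 1/(6 + 450) = 1/456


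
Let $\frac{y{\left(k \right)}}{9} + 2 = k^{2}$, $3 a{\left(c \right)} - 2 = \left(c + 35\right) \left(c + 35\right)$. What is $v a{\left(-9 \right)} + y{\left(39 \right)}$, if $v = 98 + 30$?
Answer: $42599$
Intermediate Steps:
$v = 128$
$a{\left(c \right)} = \frac{2}{3} + \frac{\left(35 + c\right)^{2}}{3}$ ($a{\left(c \right)} = \frac{2}{3} + \frac{\left(c + 35\right) \left(c + 35\right)}{3} = \frac{2}{3} + \frac{\left(35 + c\right) \left(35 + c\right)}{3} = \frac{2}{3} + \frac{\left(35 + c\right)^{2}}{3}$)
$y{\left(k \right)} = -18 + 9 k^{2}$
$v a{\left(-9 \right)} + y{\left(39 \right)} = 128 \left(\frac{2}{3} + \frac{\left(35 - 9\right)^{2}}{3}\right) - \left(18 - 9 \cdot 39^{2}\right) = 128 \left(\frac{2}{3} + \frac{26^{2}}{3}\right) + \left(-18 + 9 \cdot 1521\right) = 128 \left(\frac{2}{3} + \frac{1}{3} \cdot 676\right) + \left(-18 + 13689\right) = 128 \left(\frac{2}{3} + \frac{676}{3}\right) + 13671 = 128 \cdot 226 + 13671 = 28928 + 13671 = 42599$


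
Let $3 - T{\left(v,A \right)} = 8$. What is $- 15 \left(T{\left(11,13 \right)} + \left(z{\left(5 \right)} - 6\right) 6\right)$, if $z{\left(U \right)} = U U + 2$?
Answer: $-1815$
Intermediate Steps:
$z{\left(U \right)} = 2 + U^{2}$ ($z{\left(U \right)} = U^{2} + 2 = 2 + U^{2}$)
$T{\left(v,A \right)} = -5$ ($T{\left(v,A \right)} = 3 - 8 = -5$)
$- 15 \left(T{\left(11,13 \right)} + \left(z{\left(5 \right)} - 6\right) 6\right) = - 15 \left(-5 + \left(\left(2 + 5^{2}\right) - 6\right) 6\right) = - 15 \left(-5 + \left(\left(2 + 25\right) - 6\right) 6\right) = - 15 \left(-5 + \left(27 - 6\right) 6\right) = - 15 \left(-5 + 21 \cdot 6\right) = - 15 \left(-5 + 126\right) = \left(-15\right) 121 = -1815$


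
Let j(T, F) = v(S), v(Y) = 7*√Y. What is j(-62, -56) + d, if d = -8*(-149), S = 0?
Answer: 1192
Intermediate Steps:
j(T, F) = 0 (j(T, F) = 7*√0 = 7*0 = 0)
d = 1192
j(-62, -56) + d = 0 + 1192 = 1192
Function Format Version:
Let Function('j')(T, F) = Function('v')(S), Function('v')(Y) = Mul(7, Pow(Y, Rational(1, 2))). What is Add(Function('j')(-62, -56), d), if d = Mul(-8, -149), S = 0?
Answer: 1192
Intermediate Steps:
Function('j')(T, F) = 0 (Function('j')(T, F) = Mul(7, Pow(0, Rational(1, 2))) = Mul(7, 0) = 0)
d = 1192
Add(Function('j')(-62, -56), d) = Add(0, 1192) = 1192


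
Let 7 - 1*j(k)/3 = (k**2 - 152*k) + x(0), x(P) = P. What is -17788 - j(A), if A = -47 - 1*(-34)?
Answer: -11374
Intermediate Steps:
A = -13 (A = -47 + 34 = -13)
j(k) = 21 - 3*k**2 + 456*k (j(k) = 21 - 3*((k**2 - 152*k) + 0) = 21 - 3*(k**2 - 152*k) = 21 + (-3*k**2 + 456*k) = 21 - 3*k**2 + 456*k)
-17788 - j(A) = -17788 - (21 - 3*(-13)**2 + 456*(-13)) = -17788 - (21 - 3*169 - 5928) = -17788 - (21 - 507 - 5928) = -17788 - 1*(-6414) = -17788 + 6414 = -11374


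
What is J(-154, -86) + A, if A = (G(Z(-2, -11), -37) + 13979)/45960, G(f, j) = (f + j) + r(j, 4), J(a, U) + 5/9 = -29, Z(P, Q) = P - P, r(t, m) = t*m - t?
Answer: -4033627/137880 ≈ -29.255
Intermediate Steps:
r(t, m) = -t + m*t (r(t, m) = m*t - t = -t + m*t)
Z(P, Q) = 0
J(a, U) = -266/9 (J(a, U) = -5/9 - 29 = -266/9)
G(f, j) = f + 4*j (G(f, j) = (f + j) + j*(-1 + 4) = (f + j) + j*3 = (f + j) + 3*j = f + 4*j)
A = 13831/45960 (A = ((0 + 4*(-37)) + 13979)/45960 = ((0 - 148) + 13979)*(1/45960) = (-148 + 13979)*(1/45960) = 13831*(1/45960) = 13831/45960 ≈ 0.30094)
J(-154, -86) + A = -266/9 + 13831/45960 = -4033627/137880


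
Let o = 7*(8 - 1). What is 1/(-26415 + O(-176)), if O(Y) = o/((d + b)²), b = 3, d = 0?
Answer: -9/237686 ≈ -3.7865e-5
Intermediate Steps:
o = 49 (o = 7*7 = 49)
O(Y) = 49/9 (O(Y) = 49/((0 + 3)²) = 49/(3²) = 49/9)
1/(-26415 + O(-176)) = 1/(-26415 + 49/9) = 1/(-237686/9) = -9/237686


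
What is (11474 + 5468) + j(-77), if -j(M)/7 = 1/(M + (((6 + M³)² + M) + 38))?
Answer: 3530999147127439/208416901613 ≈ 16942.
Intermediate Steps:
j(M) = -7/(38 + (6 + M³)² + 2*M) (j(M) = -7/(M + (((6 + M³)² + M) + 38)) = -7/(M + ((M + (6 + M³)²) + 38)) = -7/(M + (38 + M + (6 + M³)²)) = -7/(38 + (6 + M³)² + 2*M))
(11474 + 5468) + j(-77) = (11474 + 5468) - 7/(38 + (6 + (-77)³)² + 2*(-77)) = 16942 - 7/(38 + (6 - 456533)² - 154) = 16942 - 7/(38 + (-456527)² - 154) = 16942 - 7/(38 + 208416901729 - 154) = 16942 - 7/208416901613 = 3530999147127439/208416901613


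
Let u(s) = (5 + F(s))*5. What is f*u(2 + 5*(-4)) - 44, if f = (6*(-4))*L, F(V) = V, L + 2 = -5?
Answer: -10964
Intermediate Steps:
L = -7 (L = -2 - 5 = -7)
f = 168 (f = (6*(-4))*(-7) = -24*(-7) = 168)
u(s) = 25 + 5*s (u(s) = (5 + s)*5 = 25 + 5*s)
f*u(2 + 5*(-4)) - 44 = 168*(25 + 5*(2 + 5*(-4))) - 44 = 168*(25 + 5*(2 - 20)) - 44 = 168*(25 + 5*(-18)) - 44 = 168*(25 - 90) - 44 = 168*(-65) - 44 = -10920 - 44 = -10964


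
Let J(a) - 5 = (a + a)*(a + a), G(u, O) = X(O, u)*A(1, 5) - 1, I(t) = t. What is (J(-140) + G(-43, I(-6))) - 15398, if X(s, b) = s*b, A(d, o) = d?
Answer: 63264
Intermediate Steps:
X(s, b) = b*s
G(u, O) = -1 + O*u (G(u, O) = (u*O)*1 - 1 = (O*u)*1 - 1 = O*u - 1 = -1 + O*u)
J(a) = 5 + 4*a² (J(a) = 5 + (a + a)*(a + a) = 5 + (2*a)*(2*a) = 5 + 4*a²)
(J(-140) + G(-43, I(-6))) - 15398 = ((5 + 4*(-140)²) + (-1 - 6*(-43))) - 15398 = ((5 + 4*19600) + (-1 + 258)) - 15398 = ((5 + 78400) + 257) - 15398 = (78405 + 257) - 15398 = 78662 - 15398 = 63264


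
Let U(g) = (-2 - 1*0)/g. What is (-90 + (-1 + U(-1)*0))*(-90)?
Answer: 8190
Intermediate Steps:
U(g) = -2/g (U(g) = (-2 + 0)/g = -2/g)
(-90 + (-1 + U(-1)*0))*(-90) = (-90 + (-1 - 2/(-1)*0))*(-90) = (-90 + (-1 - 2*(-1)*0))*(-90) = (-90 + (-1 + 2*0))*(-90) = (-90 + (-1 + 0))*(-90) = (-90 - 1)*(-90) = -91*(-90) = 8190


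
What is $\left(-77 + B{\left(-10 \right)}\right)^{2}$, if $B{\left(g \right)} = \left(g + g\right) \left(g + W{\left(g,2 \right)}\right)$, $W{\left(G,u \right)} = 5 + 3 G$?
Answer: $388129$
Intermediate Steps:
$B{\left(g \right)} = 2 g \left(5 + 4 g\right)$ ($B{\left(g \right)} = \left(g + g\right) \left(g + \left(5 + 3 g\right)\right) = 2 g \left(5 + 4 g\right)$)
$\left(-77 + B{\left(-10 \right)}\right)^{2} = \left(-77 + 2 \left(-10\right) \left(5 + 4 \left(-10\right)\right)\right)^{2} = \left(-77 + 2 \left(-10\right) \left(5 - 40\right)\right)^{2} = \left(-77 + 2 \left(-10\right) \left(-35\right)\right)^{2} = \left(-77 + 700\right)^{2} = 623^{2} = 388129$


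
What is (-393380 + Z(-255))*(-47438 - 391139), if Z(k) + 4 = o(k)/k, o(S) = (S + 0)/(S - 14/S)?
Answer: 11216294279677383/65011 ≈ 1.7253e+11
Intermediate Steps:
o(S) = S/(S - 14/S)
Z(k) = -4 + k/(-14 + k²) (Z(k) = -4 + (k²/(-14 + k²))/k = -4 + k/(-14 + k²))
(-393380 + Z(-255))*(-47438 - 391139) = (-393380 + (56 - 255 - 4*(-255)²)/(-14 + (-255)²))*(-47438 - 391139) = (-393380 + (56 - 255 - 4*65025)/(-14 + 65025))*(-438577) = (-393380 + (56 - 255 - 260100)/65011)*(-438577) = (-393380 + (1/65011)*(-260299))*(-438577) = (-393380 - 260299/65011)*(-438577) = -25574287479/65011*(-438577) = 11216294279677383/65011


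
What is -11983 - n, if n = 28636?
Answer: -40619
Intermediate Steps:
-11983 - n = -11983 - 1*28636 = -11983 - 28636 = -40619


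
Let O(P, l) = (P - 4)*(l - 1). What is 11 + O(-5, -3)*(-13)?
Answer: -457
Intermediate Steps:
O(P, l) = (-1 + l)*(-4 + P) (O(P, l) = (-4 + P)*(-1 + l) = (-1 + l)*(-4 + P))
11 + O(-5, -3)*(-13) = 11 + (4 - 1*(-5) - 4*(-3) - 5*(-3))*(-13) = 11 + (4 + 5 + 12 + 15)*(-13) = 11 + 36*(-13) = 11 - 468 = -457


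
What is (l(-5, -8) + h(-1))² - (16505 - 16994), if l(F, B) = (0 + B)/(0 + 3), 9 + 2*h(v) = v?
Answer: 4930/9 ≈ 547.78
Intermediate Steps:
h(v) = -9/2 + v/2
l(F, B) = B/3
(l(-5, -8) + h(-1))² - (16505 - 16994) = ((⅓)*(-8) + (-9/2 + (½)*(-1)))² - (16505 - 16994) = (-8/3 + (-9/2 - ½))² - 1*(-489) = (-8/3 - 5)² + 489 = (-23/3)² + 489 = 529/9 + 489 = 4930/9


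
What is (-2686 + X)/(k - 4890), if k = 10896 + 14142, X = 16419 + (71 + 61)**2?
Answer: 31157/20148 ≈ 1.5464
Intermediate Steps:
X = 33843 (X = 16419 + 132**2 = 16419 + 17424 = 33843)
k = 25038
(-2686 + X)/(k - 4890) = (-2686 + 33843)/(25038 - 4890) = 31157/20148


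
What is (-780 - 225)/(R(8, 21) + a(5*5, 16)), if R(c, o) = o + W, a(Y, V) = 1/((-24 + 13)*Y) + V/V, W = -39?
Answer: 276375/4676 ≈ 59.105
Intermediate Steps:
a(Y, V) = 1 - 1/(11*Y) (a(Y, V) = 1/((-11)*Y) + 1 = -1/(11*Y) + 1 = 1 - 1/(11*Y))
R(c, o) = -39 + o (R(c, o) = o - 39 = -39 + o)
(-780 - 225)/(R(8, 21) + a(5*5, 16)) = (-780 - 225)/((-39 + 21) + (-1/11 + 5*5)/((5*5))) = -1005/(-18 + (-1/11 + 25)/25) = -1005/(-18 + (1/25)*(274/11)) = -1005/(-18 + 274/275) = -1005/(-4676/275) = -1005*(-275/4676) = 276375/4676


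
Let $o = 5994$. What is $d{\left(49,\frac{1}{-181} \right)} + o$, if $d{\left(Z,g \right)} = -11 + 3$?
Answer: $5986$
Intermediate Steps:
$d{\left(Z,g \right)} = -8$
$d{\left(49,\frac{1}{-181} \right)} + o = -8 + 5994 = 5986$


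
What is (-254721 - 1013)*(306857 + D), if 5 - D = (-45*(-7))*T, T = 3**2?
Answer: -77750040818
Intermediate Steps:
T = 9
D = -2830 (D = 5 - (-45*(-7))*9 = 5 - 315*9 = 5 - 1*2835 = 5 - 2835 = -2830)
(-254721 - 1013)*(306857 + D) = (-254721 - 1013)*(306857 - 2830) = -255734*304027 = -77750040818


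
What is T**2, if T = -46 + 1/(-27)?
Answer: 1545049/729 ≈ 2119.4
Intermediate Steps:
T = -1243/27 (T = -46 - 1/27 = -1243/27 ≈ -46.037)
T**2 = (-1243/27)**2 = 1545049/729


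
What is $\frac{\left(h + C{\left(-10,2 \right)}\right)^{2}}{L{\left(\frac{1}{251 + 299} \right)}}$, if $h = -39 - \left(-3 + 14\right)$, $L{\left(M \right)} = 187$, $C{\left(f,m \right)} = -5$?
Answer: $\frac{275}{17} \approx 16.176$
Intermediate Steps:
$h = -50$ ($h = -39 - 11 = -50$)
$\frac{\left(h + C{\left(-10,2 \right)}\right)^{2}}{L{\left(\frac{1}{251 + 299} \right)}} = \frac{\left(-50 - 5\right)^{2}}{187} = \left(-55\right)^{2} \cdot \frac{1}{187} = 3025 \cdot \frac{1}{187} = \frac{275}{17}$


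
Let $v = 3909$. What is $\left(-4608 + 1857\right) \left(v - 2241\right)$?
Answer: $-4588668$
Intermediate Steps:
$\left(-4608 + 1857\right) \left(v - 2241\right) = \left(-4608 + 1857\right) \left(3909 - 2241\right) = \left(-2751\right) 1668 = -4588668$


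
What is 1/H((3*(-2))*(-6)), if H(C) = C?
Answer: 1/36 ≈ 0.027778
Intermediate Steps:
1/H((3*(-2))*(-6)) = 1/((3*(-2))*(-6)) = 1/(-6*(-6)) = 1/36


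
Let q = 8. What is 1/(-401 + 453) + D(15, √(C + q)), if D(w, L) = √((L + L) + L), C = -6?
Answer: 1/52 + 2^(¼)*√3 ≈ 2.0790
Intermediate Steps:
D(w, L) = √3*√L (D(w, L) = √(2*L + L) = √(3*L) = √3*√L)
1/(-401 + 453) + D(15, √(C + q)) = 1/(-401 + 453) + √3*√(√(-6 + 8)) = 1/52 + √3*√(√2) = 1/52 + √3*2^(¼) = 1/52 + 2^(¼)*√3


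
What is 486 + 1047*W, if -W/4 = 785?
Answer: -3287094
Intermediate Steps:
W = -3140 (W = -4*785 = -3140)
486 + 1047*W = 486 + 1047*(-3140) = 486 - 3287580 = -3287094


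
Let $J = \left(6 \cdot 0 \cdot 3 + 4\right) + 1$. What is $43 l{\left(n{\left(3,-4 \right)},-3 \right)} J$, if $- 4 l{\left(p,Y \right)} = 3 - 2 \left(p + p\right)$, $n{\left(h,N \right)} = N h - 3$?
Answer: $- \frac{13545}{4} \approx -3386.3$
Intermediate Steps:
$J = 5$ ($J = \left(6 \cdot 0 + 4\right) + 1 = \left(0 + 4\right) + 1 = 4 + 1 = 5$)
$n{\left(h,N \right)} = -3 + N h$
$l{\left(p,Y \right)} = - \frac{3}{4} + p$ ($l{\left(p,Y \right)} = - \frac{3 - 2 \left(p + p\right)}{4} = - \frac{3 - 2 \cdot 2 p}{4} = - \frac{3 - 4 p}{4} = - \frac{3}{4} + p$)
$43 l{\left(n{\left(3,-4 \right)},-3 \right)} J = 43 \left(- \frac{3}{4} - 15\right) 5 = 43 \left(- \frac{63}{4}\right) 5 = \left(- \frac{2709}{4}\right) 5 = - \frac{13545}{4}$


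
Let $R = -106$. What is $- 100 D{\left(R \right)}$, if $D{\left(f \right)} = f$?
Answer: $10600$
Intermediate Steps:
$- 100 D{\left(R \right)} = \left(-100\right) \left(-106\right) = 10600$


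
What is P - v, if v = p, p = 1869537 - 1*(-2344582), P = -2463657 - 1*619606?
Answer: -7297382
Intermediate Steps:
P = -3083263 (P = -2463657 - 619606 = -3083263)
p = 4214119 (p = 1869537 + 2344582 = 4214119)
v = 4214119
P - v = -3083263 - 1*4214119 = -3083263 - 4214119 = -7297382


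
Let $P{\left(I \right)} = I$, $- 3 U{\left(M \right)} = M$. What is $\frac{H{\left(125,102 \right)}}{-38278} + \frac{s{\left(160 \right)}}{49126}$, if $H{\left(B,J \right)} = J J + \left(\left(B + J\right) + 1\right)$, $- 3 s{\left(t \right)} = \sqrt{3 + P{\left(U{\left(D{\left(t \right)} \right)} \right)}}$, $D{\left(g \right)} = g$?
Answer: $- \frac{5316}{19139} - \frac{i \sqrt{453}}{442134} \approx -0.27776 - 4.8139 \cdot 10^{-5} i$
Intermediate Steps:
$U{\left(M \right)} = - \frac{M}{3}$
$s{\left(t \right)} = - \frac{\sqrt{3 - \frac{t}{3}}}{3}$
$H{\left(B,J \right)} = 1 + B + J + J^{2}$ ($H{\left(B,J \right)} = J^{2} + \left(1 + B + J\right) = 1 + B + J + J^{2}$)
$\frac{H{\left(125,102 \right)}}{-38278} + \frac{s{\left(160 \right)}}{49126} = \frac{1 + 125 + 102 + 102^{2}}{-38278} + \frac{\left(- \frac{1}{9}\right) \sqrt{27 - 480}}{49126} = \left(1 + 125 + 102 + 10404\right) \left(- \frac{1}{38278}\right) + - \frac{\sqrt{27 - 480}}{9} \cdot \frac{1}{49126} = 10632 \left(- \frac{1}{38278}\right) + - \frac{\sqrt{-453}}{9} \cdot \frac{1}{49126} = - \frac{5316}{19139} + - \frac{i \sqrt{453}}{9} \cdot \frac{1}{49126} = - \frac{5316}{19139} - \frac{i \sqrt{453}}{442134}$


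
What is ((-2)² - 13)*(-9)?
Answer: 81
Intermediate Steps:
((-2)² - 13)*(-9) = (4 - 13)*(-9) = -9*(-9) = 81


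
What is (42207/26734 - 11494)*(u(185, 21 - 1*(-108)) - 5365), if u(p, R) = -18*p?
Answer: 2671437792355/26734 ≈ 9.9927e+7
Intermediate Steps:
(42207/26734 - 11494)*(u(185, 21 - 1*(-108)) - 5365) = (42207/26734 - 11494)*(-18*185 - 5365) = (42207*(1/26734) - 11494)*(-3330 - 5365) = (42207/26734 - 11494)*(-8695) = -307238389/26734*(-8695) = 2671437792355/26734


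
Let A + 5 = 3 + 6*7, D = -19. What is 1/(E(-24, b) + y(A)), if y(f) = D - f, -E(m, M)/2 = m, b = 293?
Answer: -1/11 ≈ -0.090909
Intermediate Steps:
E(m, M) = -2*m
A = 40 (A = -5 + (3 + 6*7) = -5 + (3 + 42) = -5 + 45 = 40)
y(f) = -19 - f
1/(E(-24, b) + y(A)) = 1/(-2*(-24) + (-19 - 1*40)) = 1/(48 + (-19 - 40)) = 1/(48 - 59) = 1/(-11) = -1/11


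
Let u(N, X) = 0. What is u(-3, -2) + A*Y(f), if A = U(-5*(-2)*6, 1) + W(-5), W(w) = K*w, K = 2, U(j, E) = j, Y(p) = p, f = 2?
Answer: 100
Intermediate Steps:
W(w) = 2*w
A = 50 (A = -5*(-2)*6 + 2*(-5) = 10*6 - 10 = 60 - 10 = 50)
u(-3, -2) + A*Y(f) = 0 + 50*2 = 0 + 100 = 100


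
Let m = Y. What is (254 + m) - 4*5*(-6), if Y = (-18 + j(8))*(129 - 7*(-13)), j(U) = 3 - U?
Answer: -4686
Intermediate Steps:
Y = -5060 (Y = (-18 + (3 - 1*8))*(129 - 7*(-13)) = (-18 + (3 - 8))*(129 + 91) = (-18 - 5)*220 = -23*220 = -5060)
m = -5060
(254 + m) - 4*5*(-6) = (254 - 5060) - 4*5*(-6) = -4806 - 20*(-6) = -4806 + 120 = -4686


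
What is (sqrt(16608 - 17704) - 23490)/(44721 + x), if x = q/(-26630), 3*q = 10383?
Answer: -625538700/1190916769 + 53260*I*sqrt(274)/1190916769 ≈ -0.52526 + 0.00074028*I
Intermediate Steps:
q = 3461 (q = (1/3)*10383 = 3461)
x = -3461/26630 (x = 3461/(-26630) = 3461*(-1/26630) = -3461/26630 ≈ -0.12997)
(sqrt(16608 - 17704) - 23490)/(44721 + x) = (sqrt(16608 - 17704) - 23490)/(44721 - 3461/26630) = (sqrt(-1096) - 23490)/(1190916769/26630) = (2*I*sqrt(274) - 23490)*(26630/1190916769) = (-23490 + 2*I*sqrt(274))*(26630/1190916769) = -625538700/1190916769 + 53260*I*sqrt(274)/1190916769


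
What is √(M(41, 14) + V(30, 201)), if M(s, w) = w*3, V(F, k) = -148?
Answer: I*√106 ≈ 10.296*I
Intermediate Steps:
M(s, w) = 3*w
√(M(41, 14) + V(30, 201)) = √(3*14 - 148) = √(42 - 148) = √(-106) = I*√106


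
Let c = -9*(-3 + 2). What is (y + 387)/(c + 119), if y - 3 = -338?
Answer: 13/32 ≈ 0.40625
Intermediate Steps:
y = -335 (y = 3 - 338 = -335)
c = 9 (c = -9*(-1) = 9)
(y + 387)/(c + 119) = (-335 + 387)/(9 + 119) = 52/128 = 52*(1/128) = 13/32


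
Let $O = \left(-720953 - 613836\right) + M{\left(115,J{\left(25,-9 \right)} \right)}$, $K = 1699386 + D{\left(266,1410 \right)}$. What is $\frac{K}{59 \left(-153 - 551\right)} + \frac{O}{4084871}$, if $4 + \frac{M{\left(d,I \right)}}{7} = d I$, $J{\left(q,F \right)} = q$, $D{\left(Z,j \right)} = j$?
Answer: $- \frac{1750534826057}{42417300464} \approx -41.269$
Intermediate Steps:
$M{\left(d,I \right)} = -28 + 7 I d$ ($M{\left(d,I \right)} = -28 + 7 d I = -28 + 7 I d$)
$K = 1700796$ ($K = 1699386 + 1410 = 1700796$)
$O = -1314692$ ($O = \left(-720953 - 613836\right) - \left(28 - 20125\right) = -1334789 + \left(-28 + 20125\right) = -1334789 + 20097 = -1314692$)
$\frac{K}{59 \left(-153 - 551\right)} + \frac{O}{4084871} = \frac{1700796}{59 \left(-153 - 551\right)} - \frac{1314692}{4084871} = \frac{1700796}{59 \left(-704\right)} - \frac{1314692}{4084871} = \frac{1700796}{-41536} - \frac{1314692}{4084871} = 1700796 \left(- \frac{1}{41536}\right) - \frac{1314692}{4084871} = - \frac{425199}{10384} - \frac{1314692}{4084871} = - \frac{1750534826057}{42417300464}$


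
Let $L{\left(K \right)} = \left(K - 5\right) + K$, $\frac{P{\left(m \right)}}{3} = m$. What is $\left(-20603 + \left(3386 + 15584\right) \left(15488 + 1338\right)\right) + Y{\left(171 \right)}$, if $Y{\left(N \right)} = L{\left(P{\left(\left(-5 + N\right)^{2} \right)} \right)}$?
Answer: $319333948$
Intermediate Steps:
$P{\left(m \right)} = 3 m$
$L{\left(K \right)} = -5 + 2 K$ ($L{\left(K \right)} = \left(-5 + K\right) + K = -5 + 2 K$)
$Y{\left(N \right)} = -5 + 6 \left(-5 + N\right)^{2}$ ($Y{\left(N \right)} = -5 + 2 \cdot 3 \left(-5 + N\right)^{2} = -5 + 6 \left(-5 + N\right)^{2}$)
$\left(-20603 + \left(3386 + 15584\right) \left(15488 + 1338\right)\right) + Y{\left(171 \right)} = \left(-20603 + \left(3386 + 15584\right) \left(15488 + 1338\right)\right) - \left(5 - 6 \left(-5 + 171\right)^{2}\right) = \left(-20603 + 18970 \cdot 16826\right) - \left(5 - 6 \cdot 166^{2}\right) = \left(-20603 + 319189220\right) + \left(-5 + 6 \cdot 27556\right) = 319168617 + \left(-5 + 165336\right) = 319168617 + 165331 = 319333948$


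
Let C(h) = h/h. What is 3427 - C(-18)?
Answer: 3426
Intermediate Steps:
C(h) = 1
3427 - C(-18) = 3427 - 1*1 = 3427 - 1 = 3426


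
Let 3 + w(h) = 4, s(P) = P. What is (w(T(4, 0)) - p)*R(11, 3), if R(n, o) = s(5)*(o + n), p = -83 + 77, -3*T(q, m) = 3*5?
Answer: 490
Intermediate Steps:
T(q, m) = -5
w(h) = 1 (w(h) = -3 + 4 = 1)
p = -6
R(n, o) = 5*n + 5*o (R(n, o) = 5*(o + n) = 5*(n + o) = 5*n + 5*o)
(w(T(4, 0)) - p)*R(11, 3) = (1 - 1*(-6))*(5*11 + 5*3) = (1 + 6)*(55 + 15) = 7*70 = 490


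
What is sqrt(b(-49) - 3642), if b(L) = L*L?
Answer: I*sqrt(1241) ≈ 35.228*I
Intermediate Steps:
b(L) = L**2
sqrt(b(-49) - 3642) = sqrt((-49)**2 - 3642) = sqrt(2401 - 3642) = sqrt(-1241) = I*sqrt(1241)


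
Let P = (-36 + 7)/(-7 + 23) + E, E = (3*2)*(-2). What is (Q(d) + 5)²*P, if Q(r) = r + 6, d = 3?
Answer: -10829/4 ≈ -2707.3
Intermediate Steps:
E = -12 (E = 6*(-2) = -12)
P = -221/16 (P = (-36 + 7)/(-7 + 23) - 12 = -29/16 - 12 = -221/16 ≈ -13.813)
Q(r) = 6 + r
(Q(d) + 5)²*P = ((6 + 3) + 5)²*(-221/16) = (9 + 5)²*(-221/16) = 14²*(-221/16) = 196*(-221/16) = -10829/4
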